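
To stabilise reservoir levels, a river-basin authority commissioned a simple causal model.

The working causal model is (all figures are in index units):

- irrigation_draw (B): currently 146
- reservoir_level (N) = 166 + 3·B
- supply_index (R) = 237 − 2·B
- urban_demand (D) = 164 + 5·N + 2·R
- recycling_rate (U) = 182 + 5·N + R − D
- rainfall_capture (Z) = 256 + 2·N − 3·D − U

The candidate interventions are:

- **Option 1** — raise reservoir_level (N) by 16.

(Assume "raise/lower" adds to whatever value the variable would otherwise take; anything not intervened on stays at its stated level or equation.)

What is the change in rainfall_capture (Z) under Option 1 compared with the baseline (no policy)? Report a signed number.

Baseline:
  B = 146
  N = 166 + 3·146 = 604
  R = 237 − 2·146 = -55
  D = 164 + 5·604 + 2·(-55) = 3074
  U = 182 + 5·604 + (-55) − 3074 = 73
  Z = 256 + 2·604 − 3·3074 − 73 = -7831
Option 1 (N + 16):
  B = 146
  N = 166 + 3·146 (+16 from intervention) = 620
  R = 237 − 2·146 = -55
  D = 164 + 5·620 + 2·(-55) = 3154
  U = 182 + 5·620 + (-55) − 3154 = 73
  Z = 256 + 2·620 − 3·3154 − 73 = -8039
Change in Z: -8039 − (-7831) = -208

-208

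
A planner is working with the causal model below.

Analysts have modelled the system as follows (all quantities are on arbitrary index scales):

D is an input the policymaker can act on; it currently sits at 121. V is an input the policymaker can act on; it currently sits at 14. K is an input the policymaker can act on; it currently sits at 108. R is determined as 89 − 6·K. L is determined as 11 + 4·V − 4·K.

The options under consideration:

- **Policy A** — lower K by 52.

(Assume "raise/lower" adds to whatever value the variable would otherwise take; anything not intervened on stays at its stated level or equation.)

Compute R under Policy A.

Policy A (K − 52):
  K = 108 − 52 = 56
  R = 89 − 6·56 = -247

-247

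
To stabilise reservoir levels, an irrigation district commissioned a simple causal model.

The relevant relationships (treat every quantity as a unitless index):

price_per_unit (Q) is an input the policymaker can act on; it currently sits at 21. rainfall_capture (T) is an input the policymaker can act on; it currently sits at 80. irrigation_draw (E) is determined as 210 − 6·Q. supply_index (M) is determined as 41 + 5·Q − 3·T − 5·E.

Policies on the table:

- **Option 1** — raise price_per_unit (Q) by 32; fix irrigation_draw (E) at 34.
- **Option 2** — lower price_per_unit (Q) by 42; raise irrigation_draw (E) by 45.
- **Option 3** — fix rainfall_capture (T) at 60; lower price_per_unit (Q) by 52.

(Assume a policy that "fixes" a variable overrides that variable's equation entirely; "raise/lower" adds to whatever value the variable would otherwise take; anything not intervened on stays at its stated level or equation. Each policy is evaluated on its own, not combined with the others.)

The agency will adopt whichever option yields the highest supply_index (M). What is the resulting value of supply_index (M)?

Option 1 (Q + 32, E := 34):
  Q = 21 + 32 = 53
  T = 80
  E = 34
  M = 41 + 5·53 − 3·80 − 5·34 = -104
Option 2 (Q − 42, E + 45):
  Q = 21 − 42 = -21
  T = 80
  E = 210 − 6·(-21) (+45 from intervention) = 381
  M = 41 + 5·(-21) − 3·80 − 5·381 = -2209
Option 3 (T := 60, Q − 52):
  Q = 21 − 52 = -31
  T = 60
  E = 210 − 6·(-31) = 396
  M = 41 + 5·(-31) − 3·60 − 5·396 = -2274
Comparing — Option 1: M=-104, Option 2: M=-2209, Option 3: M=-2274. Highest is -104 (Option 1).

-104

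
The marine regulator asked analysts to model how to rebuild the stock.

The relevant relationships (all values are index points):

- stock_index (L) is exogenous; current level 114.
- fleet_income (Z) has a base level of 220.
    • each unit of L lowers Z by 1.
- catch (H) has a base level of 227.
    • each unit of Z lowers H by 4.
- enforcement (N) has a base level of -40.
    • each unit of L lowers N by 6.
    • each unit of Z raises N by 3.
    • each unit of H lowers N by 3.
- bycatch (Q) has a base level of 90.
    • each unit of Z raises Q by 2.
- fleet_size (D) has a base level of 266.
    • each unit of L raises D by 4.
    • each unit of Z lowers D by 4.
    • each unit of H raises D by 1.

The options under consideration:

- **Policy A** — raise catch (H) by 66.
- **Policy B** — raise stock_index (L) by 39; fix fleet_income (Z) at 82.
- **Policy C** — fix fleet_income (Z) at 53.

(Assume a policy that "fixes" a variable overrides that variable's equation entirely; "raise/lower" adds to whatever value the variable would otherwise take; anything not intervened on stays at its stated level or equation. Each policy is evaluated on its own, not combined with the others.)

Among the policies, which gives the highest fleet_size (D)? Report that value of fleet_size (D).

Policy A (H + 66):
  L = 114
  Z = 220 − 114 = 106
  H = 227 − 4·106 (+66 from intervention) = -131
  D = 266 + 4·114 − 4·106 + (-131) = 167
Policy B (L + 39, Z := 82):
  L = 114 + 39 = 153
  Z = 82
  H = 227 − 4·82 = -101
  D = 266 + 4·153 − 4·82 + (-101) = 449
Policy C (Z := 53):
  L = 114
  Z = 53
  H = 227 − 4·53 = 15
  D = 266 + 4·114 − 4·53 + 15 = 525
Comparing — Policy A: D=167, Policy B: D=449, Policy C: D=525. Highest is 525 (Policy C).

525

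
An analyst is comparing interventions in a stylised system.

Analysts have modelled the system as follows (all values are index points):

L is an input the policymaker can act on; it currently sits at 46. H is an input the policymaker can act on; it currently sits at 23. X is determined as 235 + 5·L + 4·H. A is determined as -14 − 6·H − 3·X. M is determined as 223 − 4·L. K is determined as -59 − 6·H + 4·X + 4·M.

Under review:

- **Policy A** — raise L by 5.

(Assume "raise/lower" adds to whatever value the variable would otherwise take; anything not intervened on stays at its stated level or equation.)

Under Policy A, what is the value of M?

Policy A (L + 5):
  L = 46 + 5 = 51
  M = 223 − 4·51 = 19

19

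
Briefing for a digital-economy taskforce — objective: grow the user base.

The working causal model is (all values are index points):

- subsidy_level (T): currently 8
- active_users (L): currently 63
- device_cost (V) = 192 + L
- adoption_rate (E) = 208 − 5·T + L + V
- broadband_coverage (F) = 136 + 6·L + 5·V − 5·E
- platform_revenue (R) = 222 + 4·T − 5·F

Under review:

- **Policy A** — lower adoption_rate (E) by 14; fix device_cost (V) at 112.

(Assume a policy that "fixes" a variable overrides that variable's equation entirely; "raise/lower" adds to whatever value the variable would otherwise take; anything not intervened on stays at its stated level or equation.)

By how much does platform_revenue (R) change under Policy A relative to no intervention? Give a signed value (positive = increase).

Baseline:
  T = 8
  L = 63
  V = 192 + 63 = 255
  E = 208 − 5·8 + 63 + 255 = 486
  F = 136 + 6·63 + 5·255 − 5·486 = -641
  R = 222 + 4·8 − 5·(-641) = 3459
Policy A (E − 14, V := 112):
  T = 8
  L = 63
  V = 112
  E = 208 − 5·8 + 63 + 112 (−14 from intervention) = 329
  F = 136 + 6·63 + 5·112 − 5·329 = -571
  R = 222 + 4·8 − 5·(-571) = 3109
Change in R: 3109 − 3459 = -350

-350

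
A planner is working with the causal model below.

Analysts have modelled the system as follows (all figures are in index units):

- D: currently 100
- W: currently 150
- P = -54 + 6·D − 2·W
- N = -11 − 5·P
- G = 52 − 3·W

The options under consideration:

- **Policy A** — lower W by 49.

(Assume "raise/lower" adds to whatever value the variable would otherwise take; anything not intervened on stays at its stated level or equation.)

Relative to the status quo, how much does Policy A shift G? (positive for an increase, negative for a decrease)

Baseline:
  W = 150
  G = 52 − 3·150 = -398
Policy A (W − 49):
  W = 150 − 49 = 101
  G = 52 − 3·101 = -251
Change in G: -251 − (-398) = 147

147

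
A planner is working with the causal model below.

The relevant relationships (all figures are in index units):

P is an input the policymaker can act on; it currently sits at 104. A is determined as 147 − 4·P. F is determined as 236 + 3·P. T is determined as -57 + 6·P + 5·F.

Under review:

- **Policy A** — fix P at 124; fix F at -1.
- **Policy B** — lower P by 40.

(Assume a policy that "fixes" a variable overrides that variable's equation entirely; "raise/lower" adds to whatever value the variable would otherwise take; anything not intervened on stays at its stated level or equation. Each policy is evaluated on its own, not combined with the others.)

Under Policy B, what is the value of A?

-109

Policy B (P − 40):
  P = 104 − 40 = 64
  A = 147 − 4·64 = -109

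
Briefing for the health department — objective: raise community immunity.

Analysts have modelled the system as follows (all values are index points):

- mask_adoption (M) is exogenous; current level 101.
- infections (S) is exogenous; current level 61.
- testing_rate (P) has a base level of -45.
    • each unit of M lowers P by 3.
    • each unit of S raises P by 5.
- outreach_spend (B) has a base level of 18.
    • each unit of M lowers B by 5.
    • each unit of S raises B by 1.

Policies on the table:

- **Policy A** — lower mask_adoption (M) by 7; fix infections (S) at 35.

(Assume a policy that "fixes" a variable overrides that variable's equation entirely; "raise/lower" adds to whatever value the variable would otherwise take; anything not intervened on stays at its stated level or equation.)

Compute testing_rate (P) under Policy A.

Policy A (M − 7, S := 35):
  M = 101 − 7 = 94
  S = 35
  P = -45 − 3·94 + 5·35 = -152

-152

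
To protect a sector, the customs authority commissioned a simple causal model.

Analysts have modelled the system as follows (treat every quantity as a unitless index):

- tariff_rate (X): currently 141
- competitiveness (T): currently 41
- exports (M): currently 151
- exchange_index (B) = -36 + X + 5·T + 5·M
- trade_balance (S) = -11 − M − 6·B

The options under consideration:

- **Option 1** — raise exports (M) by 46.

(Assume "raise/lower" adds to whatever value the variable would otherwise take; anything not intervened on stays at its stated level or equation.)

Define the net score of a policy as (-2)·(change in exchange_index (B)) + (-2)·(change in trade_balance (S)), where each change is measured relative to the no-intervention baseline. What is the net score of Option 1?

2392

Baseline:
  X = 141
  T = 41
  M = 151
  B = -36 + 141 + 5·41 + 5·151 = 1065
  S = -11 − 151 − 6·1065 = -6552
Option 1 (M + 46):
  X = 141
  T = 41
  M = 151 + 46 = 197
  B = -36 + 141 + 5·41 + 5·197 = 1295
  S = -11 − 197 − 6·1295 = -7978
ΔB = 1295 − 1065 = 230; ΔS = -7978 − (-6552) = -1426
Score = (-2)·230 + (-2)·(-1426) = 2392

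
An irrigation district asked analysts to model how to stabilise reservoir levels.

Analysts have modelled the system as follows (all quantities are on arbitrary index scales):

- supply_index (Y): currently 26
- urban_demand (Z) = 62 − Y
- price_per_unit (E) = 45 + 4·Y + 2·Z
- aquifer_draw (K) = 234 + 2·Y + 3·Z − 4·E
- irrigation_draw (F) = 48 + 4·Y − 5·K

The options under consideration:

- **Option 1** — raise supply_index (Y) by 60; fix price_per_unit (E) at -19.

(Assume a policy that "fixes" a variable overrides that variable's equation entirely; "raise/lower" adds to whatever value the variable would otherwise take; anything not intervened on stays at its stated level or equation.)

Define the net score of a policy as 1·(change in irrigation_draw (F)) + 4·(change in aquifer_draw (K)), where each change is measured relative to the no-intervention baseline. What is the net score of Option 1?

-660

Baseline:
  Y = 26
  Z = 62 − 26 = 36
  E = 45 + 4·26 + 2·36 = 221
  K = 234 + 2·26 + 3·36 − 4·221 = -490
  F = 48 + 4·26 − 5·(-490) = 2602
Option 1 (Y + 60, E := -19):
  Y = 26 + 60 = 86
  Z = 62 − 86 = -24
  E = -19
  K = 234 + 2·86 + 3·(-24) − 4·(-19) = 410
  F = 48 + 4·86 − 5·410 = -1658
ΔF = -1658 − 2602 = -4260; ΔK = 410 − (-490) = 900
Score = 1·(-4260) + 4·900 = -660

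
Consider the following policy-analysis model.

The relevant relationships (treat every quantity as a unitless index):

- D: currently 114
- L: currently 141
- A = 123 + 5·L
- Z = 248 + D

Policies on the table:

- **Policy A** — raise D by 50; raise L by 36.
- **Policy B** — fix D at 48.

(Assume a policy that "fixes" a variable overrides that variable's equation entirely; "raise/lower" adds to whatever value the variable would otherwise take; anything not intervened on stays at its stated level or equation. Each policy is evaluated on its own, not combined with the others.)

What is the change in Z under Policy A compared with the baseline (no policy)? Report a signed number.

Baseline:
  D = 114
  Z = 248 + 114 = 362
Policy A (D + 50, L + 36):
  D = 114 + 50 = 164
  Z = 248 + 164 = 412
Change in Z: 412 − 362 = 50

50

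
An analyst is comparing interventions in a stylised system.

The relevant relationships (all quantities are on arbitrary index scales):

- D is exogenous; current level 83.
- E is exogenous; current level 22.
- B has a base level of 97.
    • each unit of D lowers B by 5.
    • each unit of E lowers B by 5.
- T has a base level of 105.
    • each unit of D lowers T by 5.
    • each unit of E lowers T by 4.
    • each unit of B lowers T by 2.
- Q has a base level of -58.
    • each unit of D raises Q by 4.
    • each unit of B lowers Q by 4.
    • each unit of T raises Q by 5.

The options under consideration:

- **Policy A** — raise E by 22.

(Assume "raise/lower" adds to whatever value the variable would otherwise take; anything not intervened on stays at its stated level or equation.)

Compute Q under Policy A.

Policy A (E + 22):
  D = 83
  E = 22 + 22 = 44
  B = 97 − 5·83 − 5·44 = -538
  T = 105 − 5·83 − 4·44 − 2·(-538) = 590
  Q = -58 + 4·83 − 4·(-538) + 5·590 = 5376

5376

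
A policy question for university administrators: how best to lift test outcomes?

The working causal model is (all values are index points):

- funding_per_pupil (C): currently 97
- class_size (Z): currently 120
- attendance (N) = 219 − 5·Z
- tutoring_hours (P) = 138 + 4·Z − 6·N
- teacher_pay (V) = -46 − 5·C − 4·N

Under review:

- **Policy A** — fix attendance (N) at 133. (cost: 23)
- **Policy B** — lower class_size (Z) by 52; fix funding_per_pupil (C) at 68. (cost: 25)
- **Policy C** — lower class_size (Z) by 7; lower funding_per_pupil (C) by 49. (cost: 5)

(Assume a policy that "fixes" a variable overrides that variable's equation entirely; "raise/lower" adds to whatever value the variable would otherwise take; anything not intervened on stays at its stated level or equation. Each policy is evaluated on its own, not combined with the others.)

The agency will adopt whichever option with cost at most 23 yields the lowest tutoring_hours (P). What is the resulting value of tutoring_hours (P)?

-180

Policy A (N := 133):
  Z = 120
  N = 133
  P = 138 + 4·120 − 6·133 = -180
Policy C (Z − 7, C − 49):
  Z = 120 − 7 = 113
  N = 219 − 5·113 = -346
  P = 138 + 4·113 − 6·(-346) = 2666
Comparing — Policy A: P=-180, Policy C: P=2666. Lowest is -180 (Policy A).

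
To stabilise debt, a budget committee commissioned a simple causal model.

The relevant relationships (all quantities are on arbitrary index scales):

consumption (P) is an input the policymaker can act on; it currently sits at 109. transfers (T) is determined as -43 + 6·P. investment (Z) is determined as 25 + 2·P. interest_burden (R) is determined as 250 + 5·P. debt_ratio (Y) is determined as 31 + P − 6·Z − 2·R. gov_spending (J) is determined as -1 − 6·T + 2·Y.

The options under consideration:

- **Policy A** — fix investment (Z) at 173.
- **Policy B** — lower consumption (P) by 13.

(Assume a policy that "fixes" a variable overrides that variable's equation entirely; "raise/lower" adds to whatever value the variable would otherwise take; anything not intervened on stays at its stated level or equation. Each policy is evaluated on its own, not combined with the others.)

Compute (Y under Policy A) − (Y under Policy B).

147

Policy A (Z := 173):
  P = 109
  Z = 173
  R = 250 + 5·109 = 795
  Y = 31 + 109 − 6·173 − 2·795 = -2488
Policy B (P − 13):
  P = 109 − 13 = 96
  Z = 25 + 2·96 = 217
  R = 250 + 5·96 = 730
  Y = 31 + 96 − 6·217 − 2·730 = -2635
Y: -2488 − (-2635) = 147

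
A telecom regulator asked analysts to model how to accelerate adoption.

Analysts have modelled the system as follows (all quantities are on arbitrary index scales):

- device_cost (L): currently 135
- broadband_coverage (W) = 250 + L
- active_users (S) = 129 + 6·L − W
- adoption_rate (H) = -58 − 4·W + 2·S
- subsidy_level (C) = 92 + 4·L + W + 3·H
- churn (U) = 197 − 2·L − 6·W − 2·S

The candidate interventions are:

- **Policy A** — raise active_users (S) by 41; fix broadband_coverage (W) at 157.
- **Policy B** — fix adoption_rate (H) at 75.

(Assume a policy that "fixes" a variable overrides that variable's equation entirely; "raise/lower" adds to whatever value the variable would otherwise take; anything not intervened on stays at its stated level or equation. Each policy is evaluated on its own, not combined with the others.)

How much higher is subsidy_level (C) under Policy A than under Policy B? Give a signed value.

Policy A (S + 41, W := 157):
  L = 135
  W = 157
  S = 129 + 6·135 − 157 (+41 from intervention) = 823
  H = -58 − 4·157 + 2·823 = 960
  C = 92 + 4·135 + 157 + 3·960 = 3669
Policy B (H := 75):
  L = 135
  W = 250 + 135 = 385
  S = 129 + 6·135 − 385 = 554
  H = 75
  C = 92 + 4·135 + 385 + 3·75 = 1242
C: 3669 − 1242 = 2427

2427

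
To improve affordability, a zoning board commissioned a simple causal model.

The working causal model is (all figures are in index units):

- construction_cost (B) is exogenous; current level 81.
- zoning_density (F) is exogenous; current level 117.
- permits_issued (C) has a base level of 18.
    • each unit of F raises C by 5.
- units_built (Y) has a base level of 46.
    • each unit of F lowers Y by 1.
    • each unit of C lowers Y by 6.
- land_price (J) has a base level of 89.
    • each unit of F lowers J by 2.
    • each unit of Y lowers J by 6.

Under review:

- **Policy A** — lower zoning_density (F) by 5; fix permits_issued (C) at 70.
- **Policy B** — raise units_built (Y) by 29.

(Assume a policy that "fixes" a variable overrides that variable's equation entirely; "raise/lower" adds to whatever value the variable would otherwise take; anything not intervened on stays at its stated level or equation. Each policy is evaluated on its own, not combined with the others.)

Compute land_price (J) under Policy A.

Policy A (F − 5, C := 70):
  F = 117 − 5 = 112
  C = 70
  Y = 46 − 112 − 6·70 = -486
  J = 89 − 2·112 − 6·(-486) = 2781

2781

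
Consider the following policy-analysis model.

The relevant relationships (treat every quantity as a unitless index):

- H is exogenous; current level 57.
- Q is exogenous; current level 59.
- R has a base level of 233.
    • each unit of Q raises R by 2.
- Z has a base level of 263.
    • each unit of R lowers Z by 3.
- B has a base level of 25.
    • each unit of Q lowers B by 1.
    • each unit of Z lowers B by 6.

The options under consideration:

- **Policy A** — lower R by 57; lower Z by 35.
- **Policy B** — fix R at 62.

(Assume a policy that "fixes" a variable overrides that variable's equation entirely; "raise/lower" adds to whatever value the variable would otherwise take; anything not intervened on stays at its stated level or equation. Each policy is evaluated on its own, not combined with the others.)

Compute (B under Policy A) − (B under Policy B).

Policy A (R − 57, Z − 35):
  Q = 59
  R = 233 + 2·59 (−57 from intervention) = 294
  Z = 263 − 3·294 (−35 from intervention) = -654
  B = 25 − 59 − 6·(-654) = 3890
Policy B (R := 62):
  Q = 59
  R = 62
  Z = 263 − 3·62 = 77
  B = 25 − 59 − 6·77 = -496
B: 3890 − (-496) = 4386

4386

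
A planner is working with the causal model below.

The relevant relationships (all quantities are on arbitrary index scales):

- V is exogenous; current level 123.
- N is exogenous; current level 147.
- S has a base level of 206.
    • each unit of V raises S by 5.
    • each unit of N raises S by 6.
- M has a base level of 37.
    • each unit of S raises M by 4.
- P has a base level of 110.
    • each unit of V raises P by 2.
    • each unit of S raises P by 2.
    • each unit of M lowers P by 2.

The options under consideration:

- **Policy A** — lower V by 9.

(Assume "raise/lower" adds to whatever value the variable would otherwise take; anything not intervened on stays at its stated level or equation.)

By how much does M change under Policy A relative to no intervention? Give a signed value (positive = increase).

-180

Baseline:
  V = 123
  N = 147
  S = 206 + 5·123 + 6·147 = 1703
  M = 37 + 4·1703 = 6849
Policy A (V − 9):
  V = 123 − 9 = 114
  N = 147
  S = 206 + 5·114 + 6·147 = 1658
  M = 37 + 4·1658 = 6669
Change in M: 6669 − 6849 = -180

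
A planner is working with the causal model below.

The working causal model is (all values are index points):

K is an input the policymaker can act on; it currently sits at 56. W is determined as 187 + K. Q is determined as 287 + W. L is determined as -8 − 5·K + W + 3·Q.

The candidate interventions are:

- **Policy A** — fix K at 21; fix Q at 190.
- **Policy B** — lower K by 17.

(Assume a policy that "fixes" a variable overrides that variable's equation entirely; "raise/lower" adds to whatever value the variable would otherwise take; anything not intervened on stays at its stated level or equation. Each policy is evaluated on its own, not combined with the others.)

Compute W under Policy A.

208

Policy A (K := 21, Q := 190):
  K = 21
  W = 187 + 21 = 208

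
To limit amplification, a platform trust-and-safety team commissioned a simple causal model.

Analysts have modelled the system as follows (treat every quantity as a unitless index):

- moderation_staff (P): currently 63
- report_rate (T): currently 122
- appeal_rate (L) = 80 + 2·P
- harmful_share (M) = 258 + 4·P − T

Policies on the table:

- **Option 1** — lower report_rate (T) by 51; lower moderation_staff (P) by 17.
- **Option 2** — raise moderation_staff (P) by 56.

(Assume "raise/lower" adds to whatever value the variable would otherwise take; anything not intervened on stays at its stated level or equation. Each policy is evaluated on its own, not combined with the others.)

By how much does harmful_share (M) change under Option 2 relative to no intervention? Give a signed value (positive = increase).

224

Baseline:
  P = 63
  T = 122
  M = 258 + 4·63 − 122 = 388
Option 2 (P + 56):
  P = 63 + 56 = 119
  T = 122
  M = 258 + 4·119 − 122 = 612
Change in M: 612 − 388 = 224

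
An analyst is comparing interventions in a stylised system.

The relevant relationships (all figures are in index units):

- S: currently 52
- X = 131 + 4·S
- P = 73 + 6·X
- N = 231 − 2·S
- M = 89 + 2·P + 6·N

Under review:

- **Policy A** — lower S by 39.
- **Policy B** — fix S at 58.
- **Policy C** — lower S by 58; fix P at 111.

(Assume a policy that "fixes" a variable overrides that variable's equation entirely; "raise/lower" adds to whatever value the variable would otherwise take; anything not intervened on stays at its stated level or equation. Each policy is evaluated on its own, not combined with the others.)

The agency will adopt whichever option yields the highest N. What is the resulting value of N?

Policy A (S − 39):
  S = 52 − 39 = 13
  N = 231 − 2·13 = 205
Policy B (S := 58):
  S = 58
  N = 231 − 2·58 = 115
Policy C (S − 58, P := 111):
  S = 52 − 58 = -6
  N = 231 − 2·(-6) = 243
Comparing — Policy A: N=205, Policy B: N=115, Policy C: N=243. Highest is 243 (Policy C).

243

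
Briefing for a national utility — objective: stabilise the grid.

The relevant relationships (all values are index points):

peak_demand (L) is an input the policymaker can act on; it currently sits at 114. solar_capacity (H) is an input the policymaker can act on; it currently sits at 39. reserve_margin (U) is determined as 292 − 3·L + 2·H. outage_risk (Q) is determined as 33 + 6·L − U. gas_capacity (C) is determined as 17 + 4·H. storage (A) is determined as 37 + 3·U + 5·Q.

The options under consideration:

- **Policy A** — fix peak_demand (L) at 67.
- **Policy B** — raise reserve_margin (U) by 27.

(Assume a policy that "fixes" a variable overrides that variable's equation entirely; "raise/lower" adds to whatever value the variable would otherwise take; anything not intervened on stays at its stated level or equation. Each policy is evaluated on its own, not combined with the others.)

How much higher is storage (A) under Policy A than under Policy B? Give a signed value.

Policy A (L := 67):
  L = 67
  H = 39
  U = 292 − 3·67 + 2·39 = 169
  Q = 33 + 6·67 − 169 = 266
  A = 37 + 3·169 + 5·266 = 1874
Policy B (U + 27):
  L = 114
  H = 39
  U = 292 − 3·114 + 2·39 (+27 from intervention) = 55
  Q = 33 + 6·114 − 55 = 662
  A = 37 + 3·55 + 5·662 = 3512
A: 1874 − 3512 = -1638

-1638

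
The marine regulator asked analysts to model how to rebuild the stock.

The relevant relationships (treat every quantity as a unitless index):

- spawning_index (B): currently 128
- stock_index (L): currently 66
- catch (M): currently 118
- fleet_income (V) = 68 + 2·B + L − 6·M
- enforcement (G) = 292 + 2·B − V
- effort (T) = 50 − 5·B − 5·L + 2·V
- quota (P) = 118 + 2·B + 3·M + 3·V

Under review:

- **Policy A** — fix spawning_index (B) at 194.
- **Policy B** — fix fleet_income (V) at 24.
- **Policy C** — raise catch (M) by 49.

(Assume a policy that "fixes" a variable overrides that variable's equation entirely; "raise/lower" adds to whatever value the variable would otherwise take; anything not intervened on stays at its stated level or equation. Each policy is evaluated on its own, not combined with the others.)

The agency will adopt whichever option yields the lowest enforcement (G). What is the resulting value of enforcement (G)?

524

Policy A (B := 194):
  B = 194
  L = 66
  M = 118
  V = 68 + 2·194 + 66 − 6·118 = -186
  G = 292 + 2·194 − (-186) = 866
Policy B (V := 24):
  B = 128
  L = 66
  M = 118
  V = 24
  G = 292 + 2·128 − 24 = 524
Policy C (M + 49):
  B = 128
  L = 66
  M = 118 + 49 = 167
  V = 68 + 2·128 + 66 − 6·167 = -612
  G = 292 + 2·128 − (-612) = 1160
Comparing — Policy A: G=866, Policy B: G=524, Policy C: G=1160. Lowest is 524 (Policy B).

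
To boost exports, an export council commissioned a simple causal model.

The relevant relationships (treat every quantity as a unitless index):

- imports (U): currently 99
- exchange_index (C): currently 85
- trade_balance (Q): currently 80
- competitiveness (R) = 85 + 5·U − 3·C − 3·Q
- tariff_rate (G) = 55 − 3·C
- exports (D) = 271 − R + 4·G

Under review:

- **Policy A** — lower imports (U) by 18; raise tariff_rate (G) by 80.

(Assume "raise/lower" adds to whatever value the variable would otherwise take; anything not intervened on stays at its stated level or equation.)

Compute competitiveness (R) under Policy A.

Policy A (U − 18, G + 80):
  U = 99 − 18 = 81
  C = 85
  Q = 80
  R = 85 + 5·81 − 3·85 − 3·80 = -5

-5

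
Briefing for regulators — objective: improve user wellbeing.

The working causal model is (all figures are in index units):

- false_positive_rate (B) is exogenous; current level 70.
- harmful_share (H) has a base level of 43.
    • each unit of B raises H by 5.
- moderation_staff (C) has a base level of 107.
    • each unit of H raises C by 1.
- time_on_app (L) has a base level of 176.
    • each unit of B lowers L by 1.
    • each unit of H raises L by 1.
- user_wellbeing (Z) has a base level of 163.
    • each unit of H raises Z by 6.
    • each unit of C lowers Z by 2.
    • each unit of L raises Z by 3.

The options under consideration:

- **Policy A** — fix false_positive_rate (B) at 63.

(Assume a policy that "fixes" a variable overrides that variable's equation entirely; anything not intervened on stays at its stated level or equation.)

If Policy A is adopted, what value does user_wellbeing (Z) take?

2794

Policy A (B := 63):
  B = 63
  H = 43 + 5·63 = 358
  C = 107 + 358 = 465
  L = 176 − 63 + 358 = 471
  Z = 163 + 6·358 − 2·465 + 3·471 = 2794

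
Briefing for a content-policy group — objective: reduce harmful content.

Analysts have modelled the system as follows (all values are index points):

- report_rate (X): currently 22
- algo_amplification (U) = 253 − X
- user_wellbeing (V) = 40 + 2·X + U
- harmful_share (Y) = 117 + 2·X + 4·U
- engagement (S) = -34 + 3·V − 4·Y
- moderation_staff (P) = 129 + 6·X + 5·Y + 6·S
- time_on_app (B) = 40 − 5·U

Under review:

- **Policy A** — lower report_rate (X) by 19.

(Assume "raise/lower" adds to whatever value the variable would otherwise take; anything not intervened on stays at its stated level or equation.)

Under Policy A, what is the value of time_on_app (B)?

Policy A (X − 19):
  X = 22 − 19 = 3
  U = 253 − 3 = 250
  B = 40 − 5·250 = -1210

-1210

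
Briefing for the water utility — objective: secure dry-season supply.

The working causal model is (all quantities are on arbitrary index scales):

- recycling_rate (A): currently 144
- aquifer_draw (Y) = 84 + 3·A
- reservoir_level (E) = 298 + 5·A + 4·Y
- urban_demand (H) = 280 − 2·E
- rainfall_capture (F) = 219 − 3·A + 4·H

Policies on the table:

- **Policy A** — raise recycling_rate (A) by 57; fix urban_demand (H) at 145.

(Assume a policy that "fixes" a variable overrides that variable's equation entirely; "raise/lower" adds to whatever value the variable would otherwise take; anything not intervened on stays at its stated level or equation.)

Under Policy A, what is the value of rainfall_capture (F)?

Policy A (A + 57, H := 145):
  A = 144 + 57 = 201
  Y = 84 + 3·201 = 687
  E = 298 + 5·201 + 4·687 = 4051
  H = 145
  F = 219 − 3·201 + 4·145 = 196

196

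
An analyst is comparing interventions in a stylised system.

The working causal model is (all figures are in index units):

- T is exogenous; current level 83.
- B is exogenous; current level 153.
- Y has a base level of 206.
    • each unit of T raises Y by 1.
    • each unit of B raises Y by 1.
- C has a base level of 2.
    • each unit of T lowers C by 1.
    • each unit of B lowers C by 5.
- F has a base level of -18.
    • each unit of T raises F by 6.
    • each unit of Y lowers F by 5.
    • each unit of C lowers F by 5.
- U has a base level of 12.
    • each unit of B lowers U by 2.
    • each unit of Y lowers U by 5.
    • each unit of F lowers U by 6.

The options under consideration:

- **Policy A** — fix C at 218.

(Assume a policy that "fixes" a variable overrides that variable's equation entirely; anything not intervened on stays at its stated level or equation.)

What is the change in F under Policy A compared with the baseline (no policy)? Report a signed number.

-5320

Baseline:
  T = 83
  B = 153
  Y = 206 + 83 + 153 = 442
  C = 2 − 83 − 5·153 = -846
  F = -18 + 6·83 − 5·442 − 5·(-846) = 2500
Policy A (C := 218):
  T = 83
  B = 153
  Y = 206 + 83 + 153 = 442
  C = 218
  F = -18 + 6·83 − 5·442 − 5·218 = -2820
Change in F: -2820 − 2500 = -5320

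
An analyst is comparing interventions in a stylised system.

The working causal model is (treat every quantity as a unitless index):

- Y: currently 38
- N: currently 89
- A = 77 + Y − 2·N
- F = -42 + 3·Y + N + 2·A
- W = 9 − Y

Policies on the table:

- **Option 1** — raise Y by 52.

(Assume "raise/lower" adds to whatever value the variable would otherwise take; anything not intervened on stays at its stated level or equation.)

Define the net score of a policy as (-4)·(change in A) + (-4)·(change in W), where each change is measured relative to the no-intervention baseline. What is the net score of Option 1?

Baseline:
  Y = 38
  N = 89
  A = 77 + 38 − 2·89 = -63
  W = 9 − 38 = -29
Option 1 (Y + 52):
  Y = 38 + 52 = 90
  N = 89
  A = 77 + 90 − 2·89 = -11
  W = 9 − 90 = -81
ΔA = -11 − (-63) = 52; ΔW = -81 − (-29) = -52
Score = (-4)·52 + (-4)·(-52) = 0

0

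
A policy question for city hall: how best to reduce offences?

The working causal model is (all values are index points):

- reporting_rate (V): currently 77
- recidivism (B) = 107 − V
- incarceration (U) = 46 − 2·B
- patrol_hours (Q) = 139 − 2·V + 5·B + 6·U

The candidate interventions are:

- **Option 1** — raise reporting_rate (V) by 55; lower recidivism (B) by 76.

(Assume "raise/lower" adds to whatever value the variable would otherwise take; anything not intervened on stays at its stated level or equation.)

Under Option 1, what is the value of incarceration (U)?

248

Option 1 (V + 55, B − 76):
  V = 77 + 55 = 132
  B = 107 − 132 (−76 from intervention) = -101
  U = 46 − 2·(-101) = 248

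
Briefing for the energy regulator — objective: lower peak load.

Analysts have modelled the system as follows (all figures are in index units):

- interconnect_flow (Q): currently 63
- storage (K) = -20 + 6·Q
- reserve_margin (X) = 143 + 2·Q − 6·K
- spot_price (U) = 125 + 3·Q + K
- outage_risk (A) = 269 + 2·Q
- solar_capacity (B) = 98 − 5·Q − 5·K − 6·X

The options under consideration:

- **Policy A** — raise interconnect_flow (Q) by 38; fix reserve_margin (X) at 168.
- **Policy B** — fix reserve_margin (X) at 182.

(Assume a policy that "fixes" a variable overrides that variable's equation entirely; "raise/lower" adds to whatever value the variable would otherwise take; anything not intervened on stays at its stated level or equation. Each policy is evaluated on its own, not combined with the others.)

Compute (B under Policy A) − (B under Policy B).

Policy A (Q + 38, X := 168):
  Q = 63 + 38 = 101
  K = -20 + 6·101 = 586
  X = 168
  B = 98 − 5·101 − 5·586 − 6·168 = -4345
Policy B (X := 182):
  Q = 63
  K = -20 + 6·63 = 358
  X = 182
  B = 98 − 5·63 − 5·358 − 6·182 = -3099
B: -4345 − (-3099) = -1246

-1246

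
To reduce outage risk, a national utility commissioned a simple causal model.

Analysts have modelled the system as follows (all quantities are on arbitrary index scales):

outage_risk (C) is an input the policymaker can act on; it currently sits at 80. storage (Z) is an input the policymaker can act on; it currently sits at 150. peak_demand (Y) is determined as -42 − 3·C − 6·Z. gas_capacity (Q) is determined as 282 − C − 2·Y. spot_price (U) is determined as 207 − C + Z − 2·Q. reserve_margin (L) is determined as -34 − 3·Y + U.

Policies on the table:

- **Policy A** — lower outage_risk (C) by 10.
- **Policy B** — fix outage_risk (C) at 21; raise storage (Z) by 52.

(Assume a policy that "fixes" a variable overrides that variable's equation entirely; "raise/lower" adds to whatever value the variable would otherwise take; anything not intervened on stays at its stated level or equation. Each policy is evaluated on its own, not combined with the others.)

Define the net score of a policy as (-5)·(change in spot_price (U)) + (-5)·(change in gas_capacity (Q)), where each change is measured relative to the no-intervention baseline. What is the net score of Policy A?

-300

Baseline:
  C = 80
  Z = 150
  Y = -42 − 3·80 − 6·150 = -1182
  Q = 282 − 80 − 2·(-1182) = 2566
  U = 207 − 80 + 150 − 2·2566 = -4855
Policy A (C − 10):
  C = 80 − 10 = 70
  Z = 150
  Y = -42 − 3·70 − 6·150 = -1152
  Q = 282 − 70 − 2·(-1152) = 2516
  U = 207 − 70 + 150 − 2·2516 = -4745
ΔU = -4745 − (-4855) = 110; ΔQ = 2516 − 2566 = -50
Score = (-5)·110 + (-5)·(-50) = -300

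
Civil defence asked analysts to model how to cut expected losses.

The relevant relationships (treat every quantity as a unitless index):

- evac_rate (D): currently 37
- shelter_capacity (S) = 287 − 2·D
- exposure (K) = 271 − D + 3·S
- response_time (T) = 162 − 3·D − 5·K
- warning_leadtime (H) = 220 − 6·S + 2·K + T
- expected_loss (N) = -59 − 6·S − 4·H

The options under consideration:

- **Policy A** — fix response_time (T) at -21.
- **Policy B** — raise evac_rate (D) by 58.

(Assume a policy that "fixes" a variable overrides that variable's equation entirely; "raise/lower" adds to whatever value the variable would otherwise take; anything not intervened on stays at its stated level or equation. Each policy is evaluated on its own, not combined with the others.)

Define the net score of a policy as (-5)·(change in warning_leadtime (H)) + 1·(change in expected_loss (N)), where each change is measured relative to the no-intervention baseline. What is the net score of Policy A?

Baseline:
  D = 37
  S = 287 − 2·37 = 213
  K = 271 − 37 + 3·213 = 873
  T = 162 − 3·37 − 5·873 = -4314
  H = 220 − 6·213 + 2·873 + (-4314) = -3626
  N = -59 − 6·213 − 4·(-3626) = 13167
Policy A (T := -21):
  D = 37
  S = 287 − 2·37 = 213
  K = 271 − 37 + 3·213 = 873
  T = -21
  H = 220 − 6·213 + 2·873 + (-21) = 667
  N = -59 − 6·213 − 4·667 = -4005
ΔH = 667 − (-3626) = 4293; ΔN = -4005 − 13167 = -17172
Score = (-5)·4293 + 1·(-17172) = -38637

-38637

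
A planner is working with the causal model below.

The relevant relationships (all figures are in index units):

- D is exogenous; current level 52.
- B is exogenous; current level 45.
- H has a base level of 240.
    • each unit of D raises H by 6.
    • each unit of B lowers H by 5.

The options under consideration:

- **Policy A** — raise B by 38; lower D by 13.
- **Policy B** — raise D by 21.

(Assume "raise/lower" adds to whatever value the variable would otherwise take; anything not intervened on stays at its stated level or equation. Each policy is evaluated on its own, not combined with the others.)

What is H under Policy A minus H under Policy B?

-394

Policy A (B + 38, D − 13):
  D = 52 − 13 = 39
  B = 45 + 38 = 83
  H = 240 + 6·39 − 5·83 = 59
Policy B (D + 21):
  D = 52 + 21 = 73
  B = 45
  H = 240 + 6·73 − 5·45 = 453
H: 59 − 453 = -394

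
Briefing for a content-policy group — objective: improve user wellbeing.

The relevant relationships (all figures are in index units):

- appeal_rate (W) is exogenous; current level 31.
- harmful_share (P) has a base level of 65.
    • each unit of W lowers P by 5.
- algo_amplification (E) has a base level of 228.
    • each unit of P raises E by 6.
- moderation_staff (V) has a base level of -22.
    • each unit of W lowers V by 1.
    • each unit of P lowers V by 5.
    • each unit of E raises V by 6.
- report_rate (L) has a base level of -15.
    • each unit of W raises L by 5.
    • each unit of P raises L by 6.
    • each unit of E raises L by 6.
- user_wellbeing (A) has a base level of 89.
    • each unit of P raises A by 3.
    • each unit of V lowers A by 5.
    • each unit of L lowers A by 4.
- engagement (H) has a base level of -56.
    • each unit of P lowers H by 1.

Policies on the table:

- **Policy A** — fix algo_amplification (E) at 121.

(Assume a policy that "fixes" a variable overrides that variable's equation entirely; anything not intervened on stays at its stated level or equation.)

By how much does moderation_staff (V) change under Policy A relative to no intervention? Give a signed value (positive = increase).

2598

Baseline:
  W = 31
  P = 65 − 5·31 = -90
  E = 228 + 6·(-90) = -312
  V = -22 − 31 − 5·(-90) + 6·(-312) = -1475
Policy A (E := 121):
  W = 31
  P = 65 − 5·31 = -90
  E = 121
  V = -22 − 31 − 5·(-90) + 6·121 = 1123
Change in V: 1123 − (-1475) = 2598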